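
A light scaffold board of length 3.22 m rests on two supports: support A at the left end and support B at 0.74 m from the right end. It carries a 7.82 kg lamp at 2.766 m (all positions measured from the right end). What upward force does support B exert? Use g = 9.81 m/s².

R_B ≈ 14 N

About support A:
Lamp: 7.82 × 9.81 = 76.71 N down at 2.766 m → arm 0.454 m, τ = 76.71 × 0.454 = 34.83 N·m clockwise.
Net load moment about support A = 34.83 N·m clockwise.
Reaction R at support B is upward at 0.74 m, arm 2.48 m → moment R × 2.48 counterclockwise.
For rotational equilibrium, R × 2.48 = 34.83, so R = 14 N.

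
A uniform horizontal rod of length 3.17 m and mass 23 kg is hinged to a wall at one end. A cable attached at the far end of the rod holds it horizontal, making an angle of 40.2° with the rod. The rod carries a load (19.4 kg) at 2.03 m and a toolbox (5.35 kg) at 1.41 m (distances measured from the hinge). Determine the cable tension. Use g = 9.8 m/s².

Choose the hinge as the axis so the unknown hinge reaction has zero arm there.
Beam weight: 23 × 9.8 = 225.4 N down at 1.585 m → arm 1.585 m, τ = 225.4 × 1.585 = 357.3 N·m clockwise.
Load: 19.4 × 9.8 = 190.1 N down at 2.03 m → arm 2.03 m, τ = 190.1 × 2.03 = 385.9 N·m clockwise.
Toolbox: 5.35 × 9.8 = 52.43 N down at 1.41 m → arm 1.41 m, τ = 52.43 × 1.41 = 73.93 N·m clockwise.
Total clockwise load moment = 817.1 N·m.
The cable tension T acts at 3.17 m; only its component perpendicular to the rod, T sinθ, produces torque. sin 40.2° = 0.6455.
For rotational equilibrium, T × 3.17 × 0.6455 = 817.1, so T = 817.1 / 2.046 = 399 N.

T ≈ 399 N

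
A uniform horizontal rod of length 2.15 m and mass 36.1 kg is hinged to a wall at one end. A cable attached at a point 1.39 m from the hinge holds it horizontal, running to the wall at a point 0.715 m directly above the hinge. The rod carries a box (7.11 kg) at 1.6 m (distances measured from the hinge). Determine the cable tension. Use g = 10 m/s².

T ≈ 789 N

Take moments about the hinge.
Beam weight: 36.1 × 10 = 361 N down at 1.075 m → arm 1.075 m, τ = 361 × 1.075 = 388.1 N·m clockwise.
Box: 7.11 × 10 = 71.1 N down at 1.6 m → arm 1.6 m, τ = 71.1 × 1.6 = 113.8 N·m clockwise.
Total clockwise load moment = 501.9 N·m.
The cable tension T acts at 1.39 m; only its component perpendicular to the rod, T sinθ, produces torque. sinθ = h/√(h²+d²) = 0.715/√(0.715²+1.39²) = 0.4574.
Στ = 0 ⇒ T × 1.39 × 0.4574 = 501.9 ⇒ T = 501.9 / 0.6358 = 789 N.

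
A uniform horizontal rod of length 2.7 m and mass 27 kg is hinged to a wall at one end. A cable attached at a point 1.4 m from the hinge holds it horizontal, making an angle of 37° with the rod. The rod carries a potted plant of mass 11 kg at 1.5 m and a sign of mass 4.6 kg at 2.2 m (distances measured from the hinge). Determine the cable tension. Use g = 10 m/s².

T ≈ 749 N

Choose the hinge as the axis so the unknown hinge reaction has zero arm there.
Beam weight: 27 × 10 = 270 N down at 1.35 m → arm 1.35 m, τ = 270 × 1.35 = 364.5 N·m clockwise.
Potted plant: 11 × 10 = 110 N down at 1.5 m → arm 1.5 m, τ = 110 × 1.5 = 165 N·m clockwise.
Sign: 4.6 × 10 = 46 N down at 2.2 m → arm 2.2 m, τ = 46 × 2.2 = 101.2 N·m clockwise.
Total clockwise load moment = 630.7 N·m.
The cable tension T acts at 1.4 m; only its component perpendicular to the rod, T sinθ, produces torque. sin 37° = 0.6018.
Balancing moments: T × 1.4 × 0.6018 = 630.7, giving T = 630.7 / 0.8425 = 749 N.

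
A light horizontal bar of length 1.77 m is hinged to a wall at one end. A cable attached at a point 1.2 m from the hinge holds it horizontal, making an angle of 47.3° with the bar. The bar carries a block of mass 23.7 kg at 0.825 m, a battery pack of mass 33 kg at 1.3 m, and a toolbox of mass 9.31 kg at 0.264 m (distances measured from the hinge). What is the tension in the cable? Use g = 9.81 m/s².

Take moments about the hinge.
Block: 23.7 × 9.81 = 232.5 N down at 0.825 m → arm 0.825 m, τ = 232.5 × 0.825 = 191.8 N·m clockwise.
Battery pack: 33 × 9.81 = 323.7 N down at 1.3 m → arm 1.3 m, τ = 323.7 × 1.3 = 420.8 N·m clockwise.
Toolbox: 9.31 × 9.81 = 91.33 N down at 0.264 m → arm 0.264 m, τ = 91.33 × 0.264 = 24.11 N·m clockwise.
Total clockwise load moment = 636.7 N·m.
The cable tension T acts at 1.2 m; only its component perpendicular to the bar, T sinθ, produces torque. sin 47.3° = 0.7349.
Balancing moments: T × 1.2 × 0.7349 = 636.7, giving T = 636.7 / 0.8819 = 722 N.

T ≈ 722 N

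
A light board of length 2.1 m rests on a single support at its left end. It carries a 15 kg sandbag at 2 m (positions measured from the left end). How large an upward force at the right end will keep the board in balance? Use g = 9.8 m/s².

Take moments about the left end.
Sandbag: 15 × 9.8 = 147 N down at 2 m → arm 2 m, τ = 147 × 2 = 294 N·m clockwise.
Net moment of the loads = 294 N·m clockwise.
The upward force F acts at the right end, arm 2.1 m, giving F × 2.1 counterclockwise.
Setting net torque to zero: F × 2.1 = 294 → F = 294 / 2.1 = 140 N.

F ≈ 140 N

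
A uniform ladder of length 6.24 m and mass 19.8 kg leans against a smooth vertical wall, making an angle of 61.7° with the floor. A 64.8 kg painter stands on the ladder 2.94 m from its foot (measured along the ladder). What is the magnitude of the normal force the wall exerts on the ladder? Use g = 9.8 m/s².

N_wall ≈ 213 N

Taking torques about the foot of the ladder:
Ladder weight 19.8×9.8 = 194 N acts at 3.12 m along the ladder; its horizontal arm is 3.12·cos61.7° = 1.479 m → τ = 286.9 N·m clockwise.
Painter: 64.8×9.8 = 635 N at 2.94 m → arm 1.394 m → τ = 885.2 N·m clockwise.
Wall normal N acts horizontally at the top; its moment arm is the height L sinθ = 6.24·sin61.7° = 5.494 m, counterclockwise.
Balancing moments: N × 5.494 = 1172, giving N = 213 N.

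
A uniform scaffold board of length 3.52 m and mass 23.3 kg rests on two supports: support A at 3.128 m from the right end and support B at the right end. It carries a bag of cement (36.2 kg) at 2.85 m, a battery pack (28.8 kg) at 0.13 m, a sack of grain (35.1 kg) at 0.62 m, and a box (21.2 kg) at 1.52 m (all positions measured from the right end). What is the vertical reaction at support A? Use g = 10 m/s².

R_A ≈ 645 N

Taking torques about support B:
Beam weight: 23.3 × 10 = 233 N down at 1.76 m → arm 1.76 m, τ = 233 × 1.76 = 410.1 N·m counterclockwise.
Bag of cement: 36.2 × 10 = 362 N down at 2.85 m → arm 2.85 m, τ = 362 × 2.85 = 1032 N·m counterclockwise.
Battery pack: 28.8 × 10 = 288 N down at 0.13 m → arm 0.13 m, τ = 288 × 0.13 = 37.44 N·m counterclockwise.
Sack of grain: 35.1 × 10 = 351 N down at 0.62 m → arm 0.62 m, τ = 351 × 0.62 = 217.6 N·m counterclockwise.
Box: 21.2 × 10 = 212 N down at 1.52 m → arm 1.52 m, τ = 212 × 1.52 = 322.2 N·m counterclockwise.
Net load moment about support B = 2019 N·m counterclockwise.
Reaction R at support A is upward at 3.128 m, arm 3.128 m → moment R × 3.128 clockwise.
Setting net torque to zero: R × 3.128 = 2019 → R = 645 N.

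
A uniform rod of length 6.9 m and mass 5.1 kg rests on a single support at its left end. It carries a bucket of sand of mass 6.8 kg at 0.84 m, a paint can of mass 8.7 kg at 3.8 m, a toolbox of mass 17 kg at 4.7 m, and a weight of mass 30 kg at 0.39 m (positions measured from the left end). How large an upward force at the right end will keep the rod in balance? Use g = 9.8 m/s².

F ≈ 210 N

About the left end:
Beam weight: 5.1 × 9.8 = 49.98 N down at 3.45 m → arm 3.45 m, τ = 49.98 × 3.45 = 172.4 N·m clockwise.
Bucket of sand: 6.8 × 9.8 = 66.64 N down at 0.84 m → arm 0.84 m, τ = 66.64 × 0.84 = 55.98 N·m clockwise.
Paint can: 8.7 × 9.8 = 85.26 N down at 3.8 m → arm 3.8 m, τ = 85.26 × 3.8 = 324 N·m clockwise.
Toolbox: 17 × 9.8 = 166.6 N down at 4.7 m → arm 4.7 m, τ = 166.6 × 4.7 = 783 N·m clockwise.
Weight: 30 × 9.8 = 294 N down at 0.39 m → arm 0.39 m, τ = 294 × 0.39 = 114.7 N·m clockwise.
Net moment of the loads = 1450 N·m clockwise.
The upward force F acts at the right end, arm 6.9 m, giving F × 6.9 counterclockwise.
Setting net torque to zero: F × 6.9 = 1450 → F = 1450 / 6.9 = 210 N.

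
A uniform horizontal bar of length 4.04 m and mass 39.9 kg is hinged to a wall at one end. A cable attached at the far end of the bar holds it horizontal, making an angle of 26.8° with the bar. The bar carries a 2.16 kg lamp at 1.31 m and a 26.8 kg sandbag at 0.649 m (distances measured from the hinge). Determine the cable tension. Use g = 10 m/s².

T ≈ 553 N

Choose the hinge as the axis so the unknown hinge reaction has zero arm there.
Beam weight: 39.9 × 10 = 399 N down at 2.02 m → arm 2.02 m, τ = 399 × 2.02 = 806 N·m clockwise.
Lamp: 2.16 × 10 = 21.6 N down at 1.31 m → arm 1.31 m, τ = 21.6 × 1.31 = 28.3 N·m clockwise.
Sandbag: 26.8 × 10 = 268 N down at 0.649 m → arm 0.649 m, τ = 268 × 0.649 = 173.9 N·m clockwise.
Total clockwise load moment = 1008 N·m.
The cable tension T acts at 4.04 m; only its component perpendicular to the bar, T sinθ, produces torque. sin 26.8° = 0.4509.
Balancing moments: T × 4.04 × 0.4509 = 1008, giving T = 1008 / 1.822 = 553 N.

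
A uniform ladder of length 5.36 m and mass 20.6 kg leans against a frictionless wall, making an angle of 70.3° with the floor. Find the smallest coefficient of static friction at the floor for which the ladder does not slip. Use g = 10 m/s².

μ_min ≈ 0.179

Take moments about the foot of the ladder.
Ladder weight 20.6×10 = 206 N acts at 2.68 m along the ladder; its horizontal arm is 2.68·cos70.3° = 0.9034 m → τ = 186.1 N·m clockwise.
Wall normal N acts horizontally at the top; its moment arm is the height L sinθ = 5.36·sin70.3° = 5.046 m, counterclockwise.
For rotational equilibrium, N × 5.046 = 186.1, so N = 36.88 N.
ΣFx = 0 ⇒ f = N_wall = 36.88 N. ΣFy = 0 ⇒ N_floor = 206 N.
μ_min = f / N_floor = 36.88 / 206 = 0.179.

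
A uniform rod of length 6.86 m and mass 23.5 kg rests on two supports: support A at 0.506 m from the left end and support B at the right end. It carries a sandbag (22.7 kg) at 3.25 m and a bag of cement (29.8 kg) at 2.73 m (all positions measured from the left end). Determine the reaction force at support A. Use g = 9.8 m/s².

R_A ≈ 441 N

Taking torques about support B:
Beam weight: 23.5 × 9.8 = 230.3 N down at 3.43 m → arm 3.43 m, τ = 230.3 × 3.43 = 789.9 N·m counterclockwise.
Sandbag: 22.7 × 9.8 = 222.5 N down at 3.25 m → arm 3.61 m, τ = 222.5 × 3.61 = 803.2 N·m counterclockwise.
Bag of cement: 29.8 × 9.8 = 292 N down at 2.73 m → arm 4.13 m, τ = 292 × 4.13 = 1206 N·m counterclockwise.
Net load moment about support B = 2799 N·m counterclockwise.
Reaction R at support A is upward at 0.506 m, arm 6.354 m → moment R × 6.354 clockwise.
Balancing moments: R × 6.354 = 2799, giving R = 441 N.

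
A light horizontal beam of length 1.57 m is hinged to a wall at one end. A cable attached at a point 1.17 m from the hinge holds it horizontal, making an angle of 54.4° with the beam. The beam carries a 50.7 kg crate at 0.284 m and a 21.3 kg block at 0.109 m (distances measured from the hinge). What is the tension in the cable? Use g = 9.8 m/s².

Taking torques about the hinge:
Crate: 50.7 × 9.8 = 496.9 N down at 0.284 m → arm 0.284 m, τ = 496.9 × 0.284 = 141.1 N·m clockwise.
Block: 21.3 × 9.8 = 208.7 N down at 0.109 m → arm 0.109 m, τ = 208.7 × 0.109 = 22.75 N·m clockwise.
Total clockwise load moment = 163.8 N·m.
The cable tension T acts at 1.17 m; only its component perpendicular to the beam, T sinθ, produces torque. sin 54.4° = 0.8131.
Στ = 0 ⇒ T × 1.17 × 0.8131 = 163.8 ⇒ T = 163.8 / 0.9513 = 172 N.

T ≈ 172 N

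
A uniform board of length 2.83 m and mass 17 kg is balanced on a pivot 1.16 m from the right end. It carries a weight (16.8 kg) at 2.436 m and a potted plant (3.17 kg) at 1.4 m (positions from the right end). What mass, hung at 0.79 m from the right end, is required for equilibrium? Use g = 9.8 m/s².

About the pivot (at 1.16 m from the right end):
Beam weight: 17 × 9.8 = 166.6 N down at 1.415 m → arm 0.255 m, τ = 166.6 × 0.255 = 42.48 N·m counterclockwise.
Weight: 16.8 × 9.8 = 164.6 N down at 2.436 m → arm 1.276 m, τ = 164.6 × 1.276 = 210 N·m counterclockwise.
Potted plant: 3.17 × 9.8 = 31.07 N down at 1.4 m → arm 0.24 m, τ = 31.07 × 0.24 = 7.457 N·m counterclockwise.
Net moment of known loads = 259.9 N·m counterclockwise.
An unknown mass m at 0.79 m has arm 0.37 m; its moment is m·g·0.37 clockwise.
Στ = 0 ⇒ m × 9.8 × 0.37 = 259.9 ⇒ m = 259.9 / (9.8 × 0.37) = 71.7 kg.

m ≈ 71.7 kg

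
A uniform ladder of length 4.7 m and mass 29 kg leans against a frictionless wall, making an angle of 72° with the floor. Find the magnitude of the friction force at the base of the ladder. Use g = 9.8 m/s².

Take moments about the foot of the ladder.
Ladder weight 29×9.8 = 284.2 N acts at 2.35 m along the ladder; its horizontal arm is 2.35·cos72° = 0.7262 m → τ = 206.4 N·m clockwise.
Wall normal N acts horizontally at the top; its moment arm is the height L sinθ = 4.7·sin72° = 4.47 m, counterclockwise.
Setting net torque to zero: N × 4.47 = 206.4 → N = 46.2 N.
ΣFx = 0: friction at the foot balances the wall's push, so f = N_wall = 46.2 N.

f ≈ 46.2 N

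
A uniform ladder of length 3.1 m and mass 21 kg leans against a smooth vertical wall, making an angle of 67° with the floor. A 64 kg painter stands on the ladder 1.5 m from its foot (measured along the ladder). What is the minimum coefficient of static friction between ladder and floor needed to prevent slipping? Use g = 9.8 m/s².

μ_min ≈ 0.207

Taking torques about the foot of the ladder:
Ladder weight 21×9.8 = 205.8 N acts at 1.55 m along the ladder; its horizontal arm is 1.55·cos67° = 0.6056 m → τ = 124.6 N·m clockwise.
Painter: 64×9.8 = 627.2 N at 1.5 m → arm 0.5861 m → τ = 367.6 N·m clockwise.
Wall normal N acts horizontally at the top; its moment arm is the height L sinθ = 3.1·sin67° = 2.854 m, counterclockwise.
Στ = 0 ⇒ N × 2.854 = 492.2 ⇒ N = 172.5 N.
ΣFx = 0 ⇒ f = N_wall = 172.5 N. ΣFy = 0 ⇒ N_floor = 833 N.
μ_min = f / N_floor = 172.5 / 833 = 0.207.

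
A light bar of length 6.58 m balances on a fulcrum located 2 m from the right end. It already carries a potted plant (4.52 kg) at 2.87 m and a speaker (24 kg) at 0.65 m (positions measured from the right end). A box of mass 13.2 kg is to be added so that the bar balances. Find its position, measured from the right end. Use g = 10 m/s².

Choose the fulcrum (at 2 m from the right end) as the axis so the support reaction has zero arm there.
Potted plant: 4.52 × 10 = 45.2 N down at 2.87 m → arm 0.87 m, τ = 45.2 × 0.87 = 39.32 N·m counterclockwise.
Speaker: 24 × 10 = 240 N down at 0.65 m → arm 1.35 m, τ = 240 × 1.35 = 324 N·m clockwise.
Net moment of existing loads = 284.7 N·m clockwise.
The box weighs 13.2 × 10 = 132 N and must supply an equal counterclockwise moment, so its lever arm about the fulcrum is 284.7 / 132 = 2.16 m.
That puts it at 2 + 2.16 = 4.16 m from the right end.

x ≈ 4.16 m from the right end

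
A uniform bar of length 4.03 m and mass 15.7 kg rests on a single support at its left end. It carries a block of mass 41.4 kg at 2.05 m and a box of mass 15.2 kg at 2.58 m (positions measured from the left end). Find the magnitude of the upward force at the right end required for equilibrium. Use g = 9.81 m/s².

F ≈ 379 N

Sum moments about the left end (the unknown pivot reaction has zero arm there).
Beam weight: 15.7 × 9.81 = 154 N down at 2.015 m → arm 2.015 m, τ = 154 × 2.015 = 310.3 N·m clockwise.
Block: 41.4 × 9.81 = 406.1 N down at 2.05 m → arm 2.05 m, τ = 406.1 × 2.05 = 832.5 N·m clockwise.
Box: 15.2 × 9.81 = 149.1 N down at 2.58 m → arm 2.58 m, τ = 149.1 × 2.58 = 384.7 N·m clockwise.
Net moment of the loads = 1528 N·m clockwise.
The upward force F acts at the right end, arm 4.03 m, giving F × 4.03 counterclockwise.
Balancing moments: F × 4.03 = 1528, giving F = 1528 / 4.03 = 379 N.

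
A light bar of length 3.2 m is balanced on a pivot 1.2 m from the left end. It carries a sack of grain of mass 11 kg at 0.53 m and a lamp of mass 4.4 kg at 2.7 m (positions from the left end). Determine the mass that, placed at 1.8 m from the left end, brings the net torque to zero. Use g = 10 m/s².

About the pivot (at 1.2 m from the left end):
Sack of grain: 11 × 10 = 110 N down at 0.53 m → arm 0.67 m, τ = 110 × 0.67 = 73.7 N·m counterclockwise.
Lamp: 4.4 × 10 = 44 N down at 2.7 m → arm 1.5 m, τ = 44 × 1.5 = 66 N·m clockwise.
Net moment of known loads = 7.7 N·m counterclockwise.
An unknown mass m at 1.8 m has arm 0.6 m; its moment is m·g·0.6 clockwise.
Balancing moments: m × 10 × 0.6 = 7.7, giving m = 7.7 / (10 × 0.6) = 1.28 kg.

m ≈ 1.28 kg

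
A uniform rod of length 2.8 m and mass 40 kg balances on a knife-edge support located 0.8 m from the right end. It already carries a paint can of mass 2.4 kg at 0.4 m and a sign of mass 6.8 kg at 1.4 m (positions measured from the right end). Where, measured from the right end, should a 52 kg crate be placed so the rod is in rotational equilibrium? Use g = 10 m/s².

Choose the knife-edge support (at 0.8 m from the right end) as the axis so the support reaction has zero arm there.
Beam weight: 40 × 10 = 400 N down at 1.4 m → arm 0.6 m, τ = 400 × 0.6 = 240 N·m counterclockwise.
Paint can: 2.4 × 10 = 24 N down at 0.4 m → arm 0.4 m, τ = 24 × 0.4 = 9.6 N·m clockwise.
Sign: 6.8 × 10 = 68 N down at 1.4 m → arm 0.6 m, τ = 68 × 0.6 = 40.8 N·m counterclockwise.
Net moment of existing loads = 271.2 N·m counterclockwise.
The crate weighs 52 × 10 = 520 N and must supply an equal clockwise moment, so its lever arm about the knife-edge support is 271.2 / 520 = 0.522 m.
That puts it at 0.8 − 0.522 = 0.278 m from the right end.

x ≈ 0.278 m from the right end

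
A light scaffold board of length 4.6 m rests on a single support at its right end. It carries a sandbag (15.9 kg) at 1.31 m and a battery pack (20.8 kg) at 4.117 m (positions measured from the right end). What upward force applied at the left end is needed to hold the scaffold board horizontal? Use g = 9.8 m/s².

F ≈ 227 N

About the right end:
Sandbag: 15.9 × 9.8 = 155.8 N down at 1.31 m → arm 1.31 m, τ = 155.8 × 1.31 = 204.1 N·m counterclockwise.
Battery pack: 20.8 × 9.8 = 203.8 N down at 4.117 m → arm 4.117 m, τ = 203.8 × 4.117 = 839 N·m counterclockwise.
Net moment of the loads = 1043 N·m counterclockwise.
The upward force F acts at the left end, arm 4.6 m, giving F × 4.6 clockwise.
Balancing moments: F × 4.6 = 1043, giving F = 1043 / 4.6 = 227 N.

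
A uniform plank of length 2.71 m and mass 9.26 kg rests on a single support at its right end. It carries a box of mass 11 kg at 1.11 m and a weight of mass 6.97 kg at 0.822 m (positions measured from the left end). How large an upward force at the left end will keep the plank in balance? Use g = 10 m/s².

Sum moments about the right end (the unknown pivot reaction has zero arm there).
Beam weight: 9.26 × 10 = 92.6 N down at 1.355 m → arm 1.355 m, τ = 92.6 × 1.355 = 125.5 N·m counterclockwise.
Box: 11 × 10 = 110 N down at 1.11 m → arm 1.6 m, τ = 110 × 1.6 = 176 N·m counterclockwise.
Weight: 6.97 × 10 = 69.7 N down at 0.822 m → arm 1.888 m, τ = 69.7 × 1.888 = 131.6 N·m counterclockwise.
Net moment of the loads = 433.1 N·m counterclockwise.
The upward force F acts at the left end, arm 2.71 m, giving F × 2.71 clockwise.
For rotational equilibrium, F × 2.71 = 433.1, so F = 433.1 / 2.71 = 160 N.

F ≈ 160 N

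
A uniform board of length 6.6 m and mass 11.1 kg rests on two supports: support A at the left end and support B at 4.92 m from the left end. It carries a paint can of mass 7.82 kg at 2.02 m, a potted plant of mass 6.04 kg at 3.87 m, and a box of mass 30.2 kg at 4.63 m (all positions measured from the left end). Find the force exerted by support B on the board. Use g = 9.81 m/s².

R_B ≈ 430 N

Take moments about support A.
Beam weight: 11.1 × 9.81 = 108.9 N down at 3.3 m → arm 3.3 m, τ = 108.9 × 3.3 = 359.4 N·m clockwise.
Paint can: 7.82 × 9.81 = 76.71 N down at 2.02 m → arm 2.02 m, τ = 76.71 × 2.02 = 155 N·m clockwise.
Potted plant: 6.04 × 9.81 = 59.25 N down at 3.87 m → arm 3.87 m, τ = 59.25 × 3.87 = 229.3 N·m clockwise.
Box: 30.2 × 9.81 = 296.3 N down at 4.63 m → arm 4.63 m, τ = 296.3 × 4.63 = 1372 N·m clockwise.
Net load moment about support A = 2116 N·m clockwise.
Reaction R at support B is upward at 4.92 m, arm 4.92 m → moment R × 4.92 counterclockwise.
Setting net torque to zero: R × 4.92 = 2116 → R = 430 N.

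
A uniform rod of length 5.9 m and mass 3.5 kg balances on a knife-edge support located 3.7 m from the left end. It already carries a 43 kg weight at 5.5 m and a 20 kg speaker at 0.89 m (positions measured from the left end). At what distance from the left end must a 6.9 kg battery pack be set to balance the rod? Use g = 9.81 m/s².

Sum moments about the knife-edge support (at 3.7 m from the left end) (the support reaction has zero arm there).
Beam weight: 3.5 × 9.81 = 34.34 N down at 2.95 m → arm 0.75 m, τ = 34.34 × 0.75 = 25.76 N·m counterclockwise.
Weight: 43 × 9.81 = 421.8 N down at 5.5 m → arm 1.8 m, τ = 421.8 × 1.8 = 759.2 N·m clockwise.
Speaker: 20 × 9.81 = 196.2 N down at 0.89 m → arm 2.81 m, τ = 196.2 × 2.81 = 551.3 N·m counterclockwise.
Net moment of existing loads = 182.1 N·m clockwise.
The battery pack weighs 6.9 × 9.81 = 67.69 N and must supply an equal counterclockwise moment, so its lever arm about the knife-edge support is 182.1 / 67.69 = 2.69 m.
That puts it at 3.7 − 2.69 = 1.01 m from the left end.

x ≈ 1.01 m from the left end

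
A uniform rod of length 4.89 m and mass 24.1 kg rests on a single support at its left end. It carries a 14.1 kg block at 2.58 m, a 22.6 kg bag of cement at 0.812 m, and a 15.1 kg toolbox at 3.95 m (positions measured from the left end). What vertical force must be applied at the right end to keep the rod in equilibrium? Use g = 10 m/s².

About the left end:
Beam weight: 24.1 × 10 = 241 N down at 2.445 m → arm 2.445 m, τ = 241 × 2.445 = 589.2 N·m clockwise.
Block: 14.1 × 10 = 141 N down at 2.58 m → arm 2.58 m, τ = 141 × 2.58 = 363.8 N·m clockwise.
Bag of cement: 22.6 × 10 = 226 N down at 0.812 m → arm 0.812 m, τ = 226 × 0.812 = 183.5 N·m clockwise.
Toolbox: 15.1 × 10 = 151 N down at 3.95 m → arm 3.95 m, τ = 151 × 3.95 = 596.5 N·m clockwise.
Net moment of the loads = 1733 N·m clockwise.
The upward force F acts at the right end, arm 4.89 m, giving F × 4.89 counterclockwise.
Setting net torque to zero: F × 4.89 = 1733 → F = 1733 / 4.89 = 354 N.

F ≈ 354 N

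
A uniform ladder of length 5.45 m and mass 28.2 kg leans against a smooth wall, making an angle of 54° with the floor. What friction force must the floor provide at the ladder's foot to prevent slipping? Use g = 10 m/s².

About the foot of the ladder:
Ladder weight 28.2×10 = 282 N acts at 2.725 m along the ladder; its horizontal arm is 2.725·cos54° = 1.602 m → τ = 451.8 N·m clockwise.
Wall normal N acts horizontally at the top; its moment arm is the height L sinθ = 5.45·sin54° = 4.409 m, counterclockwise.
Setting net torque to zero: N × 4.409 = 451.8 → N = 102 N.
ΣFx = 0: friction at the foot balances the wall's push, so f = N_wall = 102 N.

f ≈ 102 N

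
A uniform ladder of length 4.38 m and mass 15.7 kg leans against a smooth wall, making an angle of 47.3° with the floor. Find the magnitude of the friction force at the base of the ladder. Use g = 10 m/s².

f ≈ 72.4 N

Taking torques about the foot of the ladder:
Ladder weight 15.7×10 = 157 N acts at 2.19 m along the ladder; its horizontal arm is 2.19·cos47.3° = 1.485 m → τ = 233.1 N·m clockwise.
Wall normal N acts horizontally at the top; its moment arm is the height L sinθ = 4.38·sin47.3° = 3.219 m, counterclockwise.
Setting net torque to zero: N × 3.219 = 233.1 → N = 72.4 N.
ΣFx = 0: friction at the foot balances the wall's push, so f = N_wall = 72.4 N.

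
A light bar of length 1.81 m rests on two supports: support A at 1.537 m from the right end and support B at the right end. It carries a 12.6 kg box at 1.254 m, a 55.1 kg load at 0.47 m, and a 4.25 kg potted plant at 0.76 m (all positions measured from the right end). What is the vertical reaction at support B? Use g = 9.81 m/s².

R_B ≈ 419 N

Choose support A as the axis so its reaction then has zero moment arm.
Box: 12.6 × 9.81 = 123.6 N down at 1.254 m → arm 0.283 m, τ = 123.6 × 0.283 = 34.98 N·m clockwise.
Load: 55.1 × 9.81 = 540.5 N down at 0.47 m → arm 1.067 m, τ = 540.5 × 1.067 = 576.7 N·m clockwise.
Potted plant: 4.25 × 9.81 = 41.69 N down at 0.76 m → arm 0.777 m, τ = 41.69 × 0.777 = 32.39 N·m clockwise.
Net load moment about support A = 644.1 N·m clockwise.
Reaction R at support B is upward at 0 m, arm 1.537 m → moment R × 1.537 counterclockwise.
Setting net torque to zero: R × 1.537 = 644.1 → R = 419 N.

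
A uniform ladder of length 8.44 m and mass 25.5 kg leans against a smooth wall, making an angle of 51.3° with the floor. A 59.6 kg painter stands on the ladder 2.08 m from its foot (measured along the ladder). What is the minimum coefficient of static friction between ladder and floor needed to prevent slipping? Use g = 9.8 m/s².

Choose the foot of the ladder as the axis so the floor normal and friction both act there and drop out.
Ladder weight 25.5×9.8 = 249.9 N acts at 4.22 m along the ladder; its horizontal arm is 4.22·cos51.3° = 2.639 m → τ = 659.5 N·m clockwise.
Painter: 59.6×9.8 = 584.1 N at 2.08 m → arm 1.301 m → τ = 759.9 N·m clockwise.
Wall normal N acts horizontally at the top; its moment arm is the height L sinθ = 8.44·sin51.3° = 6.587 m, counterclockwise.
Balancing moments: N × 6.587 = 1419, giving N = 215.4 N.
ΣFx = 0 ⇒ f = N_wall = 215.4 N. ΣFy = 0 ⇒ N_floor = 834 N.
μ_min = f / N_floor = 215.4 / 834 = 0.258.

μ_min ≈ 0.258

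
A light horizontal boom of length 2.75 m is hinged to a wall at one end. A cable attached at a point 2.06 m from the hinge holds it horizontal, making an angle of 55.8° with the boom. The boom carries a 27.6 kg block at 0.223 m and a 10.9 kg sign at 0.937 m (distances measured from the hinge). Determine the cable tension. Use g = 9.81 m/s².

T ≈ 94.2 N

About the hinge:
Block: 27.6 × 9.81 = 270.8 N down at 0.223 m → arm 0.223 m, τ = 270.8 × 0.223 = 60.39 N·m clockwise.
Sign: 10.9 × 9.81 = 106.9 N down at 0.937 m → arm 0.937 m, τ = 106.9 × 0.937 = 100.2 N·m clockwise.
Total clockwise load moment = 160.6 N·m.
The cable tension T acts at 2.06 m; only its component perpendicular to the boom, T sinθ, produces torque. sin 55.8° = 0.8271.
For rotational equilibrium, T × 2.06 × 0.8271 = 160.6, so T = 160.6 / 1.704 = 94.2 N.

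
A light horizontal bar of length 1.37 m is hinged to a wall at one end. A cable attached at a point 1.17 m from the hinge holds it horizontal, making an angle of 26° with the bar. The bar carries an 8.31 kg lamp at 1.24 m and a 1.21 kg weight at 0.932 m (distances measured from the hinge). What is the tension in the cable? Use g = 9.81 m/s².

T ≈ 219 N

About the hinge:
Lamp: 8.31 × 9.81 = 81.52 N down at 1.24 m → arm 1.24 m, τ = 81.52 × 1.24 = 101.1 N·m clockwise.
Weight: 1.21 × 9.81 = 11.87 N down at 0.932 m → arm 0.932 m, τ = 11.87 × 0.932 = 11.06 N·m clockwise.
Total clockwise load moment = 112.2 N·m.
The cable tension T acts at 1.17 m; only its component perpendicular to the bar, T sinθ, produces torque. sin 26° = 0.4384.
Στ = 0 ⇒ T × 1.17 × 0.4384 = 112.2 ⇒ T = 112.2 / 0.5129 = 219 N.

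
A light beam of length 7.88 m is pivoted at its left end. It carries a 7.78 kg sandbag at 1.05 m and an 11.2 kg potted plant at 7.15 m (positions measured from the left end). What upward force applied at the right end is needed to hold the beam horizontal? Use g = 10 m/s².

F ≈ 112 N

Sum moments about the left end (the unknown pivot reaction has zero arm there).
Sandbag: 7.78 × 10 = 77.8 N down at 1.05 m → arm 1.05 m, τ = 77.8 × 1.05 = 81.69 N·m clockwise.
Potted plant: 11.2 × 10 = 112 N down at 7.15 m → arm 7.15 m, τ = 112 × 7.15 = 800.8 N·m clockwise.
Net moment of the loads = 882.5 N·m clockwise.
The upward force F acts at the right end, arm 7.88 m, giving F × 7.88 counterclockwise.
For rotational equilibrium, F × 7.88 = 882.5, so F = 882.5 / 7.88 = 112 N.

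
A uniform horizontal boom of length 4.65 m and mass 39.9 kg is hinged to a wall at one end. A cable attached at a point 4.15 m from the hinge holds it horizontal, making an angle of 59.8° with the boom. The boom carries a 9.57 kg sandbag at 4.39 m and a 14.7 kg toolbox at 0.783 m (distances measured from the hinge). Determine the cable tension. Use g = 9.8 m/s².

About the hinge:
Beam weight: 39.9 × 9.8 = 391 N down at 2.325 m → arm 2.325 m, τ = 391 × 2.325 = 909.1 N·m clockwise.
Sandbag: 9.57 × 9.8 = 93.79 N down at 4.39 m → arm 4.39 m, τ = 93.79 × 4.39 = 411.7 N·m clockwise.
Toolbox: 14.7 × 9.8 = 144.1 N down at 0.783 m → arm 0.783 m, τ = 144.1 × 0.783 = 112.8 N·m clockwise.
Total clockwise load moment = 1434 N·m.
The cable tension T acts at 4.15 m; only its component perpendicular to the boom, T sinθ, produces torque. sin 59.8° = 0.8643.
Balancing moments: T × 4.15 × 0.8643 = 1434, giving T = 1434 / 3.587 = 400 N.

T ≈ 400 N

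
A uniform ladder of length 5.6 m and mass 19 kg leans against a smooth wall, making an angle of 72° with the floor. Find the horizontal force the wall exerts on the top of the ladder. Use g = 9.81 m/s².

About the foot of the ladder:
Ladder weight 19×9.81 = 186.4 N acts at 2.8 m along the ladder; its horizontal arm is 2.8·cos72° = 0.8652 m → τ = 161.3 N·m clockwise.
Wall normal N acts horizontally at the top; its moment arm is the height L sinθ = 5.6·sin72° = 5.326 m, counterclockwise.
Setting net torque to zero: N × 5.326 = 161.3 → N = 30.3 N.

N_wall ≈ 30.3 N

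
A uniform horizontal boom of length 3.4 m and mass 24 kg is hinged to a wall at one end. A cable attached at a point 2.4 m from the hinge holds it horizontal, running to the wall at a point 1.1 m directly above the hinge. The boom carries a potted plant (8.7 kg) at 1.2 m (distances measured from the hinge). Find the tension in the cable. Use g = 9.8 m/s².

T ≈ 502 N

Sum moments about the hinge (the unknown hinge reaction has zero arm there).
Beam weight: 24 × 9.8 = 235.2 N down at 1.7 m → arm 1.7 m, τ = 235.2 × 1.7 = 399.8 N·m clockwise.
Potted plant: 8.7 × 9.8 = 85.26 N down at 1.2 m → arm 1.2 m, τ = 85.26 × 1.2 = 102.3 N·m clockwise.
Total clockwise load moment = 502.1 N·m.
The cable tension T acts at 2.4 m; only its component perpendicular to the boom, T sinθ, produces torque. sinθ = h/√(h²+d²) = 1.1/√(1.1²+2.4²) = 0.4167.
Setting net torque to zero: T × 2.4 × 0.4167 = 502.1 → T = 502.1 / 1 = 502 N.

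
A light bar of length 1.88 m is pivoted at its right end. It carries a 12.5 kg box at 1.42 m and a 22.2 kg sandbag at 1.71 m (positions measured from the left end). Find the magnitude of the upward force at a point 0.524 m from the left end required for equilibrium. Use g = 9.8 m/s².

F ≈ 68.8 N

Take moments about the right end.
Box: 12.5 × 9.8 = 122.5 N down at 1.42 m → arm 0.46 m, τ = 122.5 × 0.46 = 56.35 N·m counterclockwise.
Sandbag: 22.2 × 9.8 = 217.6 N down at 1.71 m → arm 0.17 m, τ = 217.6 × 0.17 = 36.99 N·m counterclockwise.
Net moment of the loads = 93.34 N·m counterclockwise.
The upward force F acts at a point 0.524 m from the left end, arm 1.356 m, giving F × 1.356 clockwise.
For rotational equilibrium, F × 1.356 = 93.34, so F = 93.34 / 1.356 = 68.8 N.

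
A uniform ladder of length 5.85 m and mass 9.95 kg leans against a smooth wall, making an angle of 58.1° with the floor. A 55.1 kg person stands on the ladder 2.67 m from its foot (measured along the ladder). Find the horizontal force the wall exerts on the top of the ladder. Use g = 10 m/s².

About the foot of the ladder:
Ladder weight 9.95×10 = 99.5 N acts at 2.925 m along the ladder; its horizontal arm is 2.925·cos58.1° = 1.546 m → τ = 153.8 N·m clockwise.
Person: 55.1×10 = 551 N at 2.67 m → arm 1.411 m → τ = 777.5 N·m clockwise.
Wall normal N acts horizontally at the top; its moment arm is the height L sinθ = 5.85·sin58.1° = 4.966 m, counterclockwise.
Balancing moments: N × 4.966 = 931.3, giving N = 188 N.

N_wall ≈ 188 N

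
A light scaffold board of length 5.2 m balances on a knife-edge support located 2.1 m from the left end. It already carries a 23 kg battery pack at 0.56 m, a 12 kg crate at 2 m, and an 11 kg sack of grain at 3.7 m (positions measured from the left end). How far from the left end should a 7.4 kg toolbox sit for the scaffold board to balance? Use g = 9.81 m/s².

About the knife-edge support (at 2.1 m from the left end):
Battery pack: 23 × 9.81 = 225.6 N down at 0.56 m → arm 1.54 m, τ = 225.6 × 1.54 = 347.4 N·m counterclockwise.
Crate: 12 × 9.81 = 117.7 N down at 2 m → arm 0.1 m, τ = 117.7 × 0.1 = 11.77 N·m counterclockwise.
Sack of grain: 11 × 9.81 = 107.9 N down at 3.7 m → arm 1.6 m, τ = 107.9 × 1.6 = 172.6 N·m clockwise.
Net moment of existing loads = 186.6 N·m counterclockwise.
The toolbox weighs 7.4 × 9.81 = 72.59 N and must supply an equal clockwise moment, so its lever arm about the knife-edge support is 186.6 / 72.59 = 2.57 m.
That puts it at 2.1 + 2.57 = 4.67 m from the left end.

x ≈ 4.67 m from the left end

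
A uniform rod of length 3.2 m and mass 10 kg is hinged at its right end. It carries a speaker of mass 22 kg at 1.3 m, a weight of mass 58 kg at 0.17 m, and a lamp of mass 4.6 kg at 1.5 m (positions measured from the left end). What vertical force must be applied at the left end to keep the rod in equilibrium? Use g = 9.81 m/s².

Take moments about the right end.
Beam weight: 10 × 9.81 = 98.1 N down at 1.6 m → arm 1.6 m, τ = 98.1 × 1.6 = 157 N·m counterclockwise.
Speaker: 22 × 9.81 = 215.8 N down at 1.3 m → arm 1.9 m, τ = 215.8 × 1.9 = 410 N·m counterclockwise.
Weight: 58 × 9.81 = 569 N down at 0.17 m → arm 3.03 m, τ = 569 × 3.03 = 1724 N·m counterclockwise.
Lamp: 4.6 × 9.81 = 45.13 N down at 1.5 m → arm 1.7 m, τ = 45.13 × 1.7 = 76.72 N·m counterclockwise.
Net moment of the loads = 2368 N·m counterclockwise.
The upward force F acts at the left end, arm 3.2 m, giving F × 3.2 clockwise.
Setting net torque to zero: F × 3.2 = 2368 → F = 2368 / 3.2 = 740 N.

F ≈ 740 N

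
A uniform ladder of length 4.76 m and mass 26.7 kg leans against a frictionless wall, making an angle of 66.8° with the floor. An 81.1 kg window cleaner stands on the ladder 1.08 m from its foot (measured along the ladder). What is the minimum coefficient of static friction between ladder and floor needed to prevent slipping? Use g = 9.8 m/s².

μ_min ≈ 0.126

Choose the foot of the ladder as the axis so the floor normal and friction both act there and drop out.
Ladder weight 26.7×9.8 = 261.7 N acts at 2.38 m along the ladder; its horizontal arm is 2.38·cos66.8° = 0.9376 m → τ = 245.4 N·m clockwise.
Window cleaner: 81.1×9.8 = 794.8 N at 1.08 m → arm 0.4255 m → τ = 338.2 N·m clockwise.
Wall normal N acts horizontally at the top; its moment arm is the height L sinθ = 4.76·sin66.8° = 4.375 m, counterclockwise.
Setting net torque to zero: N × 4.375 = 583.6 → N = 133.4 N.
ΣFx = 0 ⇒ f = N_wall = 133.4 N. ΣFy = 0 ⇒ N_floor = 1056 N.
μ_min = f / N_floor = 133.4 / 1056 = 0.126.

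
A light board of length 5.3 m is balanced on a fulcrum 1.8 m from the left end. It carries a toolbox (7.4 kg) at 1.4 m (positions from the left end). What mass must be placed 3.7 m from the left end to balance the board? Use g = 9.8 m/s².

Sum moments about the fulcrum (at 1.8 m from the left end) (the support reaction has zero arm there).
Toolbox: 7.4 × 9.8 = 72.52 N down at 1.4 m → arm 0.4 m, τ = 72.52 × 0.4 = 29.01 N·m counterclockwise.
Net moment of known loads = 29.01 N·m counterclockwise.
An unknown mass m at 3.7 m has arm 1.9 m; its moment is m·g·1.9 clockwise.
Balancing moments: m × 9.8 × 1.9 = 29.01, giving m = 29.01 / (9.8 × 1.9) = 1.56 kg.

m ≈ 1.56 kg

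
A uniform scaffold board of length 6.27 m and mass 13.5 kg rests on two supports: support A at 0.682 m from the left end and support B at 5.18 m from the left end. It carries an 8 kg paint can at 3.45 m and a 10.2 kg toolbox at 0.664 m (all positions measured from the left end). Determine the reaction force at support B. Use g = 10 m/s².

R_B ≈ 122 N

Taking torques about support A:
Beam weight: 13.5 × 10 = 135 N down at 3.135 m → arm 2.453 m, τ = 135 × 2.453 = 331.2 N·m clockwise.
Paint can: 8 × 10 = 80 N down at 3.45 m → arm 2.768 m, τ = 80 × 2.768 = 221.4 N·m clockwise.
Toolbox: 10.2 × 10 = 102 N down at 0.664 m → arm 0.018 m, τ = 102 × 0.018 = 1.836 N·m counterclockwise.
Net load moment about support A = 550.8 N·m clockwise.
Reaction R at support B is upward at 5.18 m, arm 4.498 m → moment R × 4.498 counterclockwise.
Balancing moments: R × 4.498 = 550.8, giving R = 122 N.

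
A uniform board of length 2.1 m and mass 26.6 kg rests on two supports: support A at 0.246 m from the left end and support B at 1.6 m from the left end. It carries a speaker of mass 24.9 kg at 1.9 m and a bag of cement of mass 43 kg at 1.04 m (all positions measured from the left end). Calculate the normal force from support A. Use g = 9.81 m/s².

Taking torques about support B:
Beam weight: 26.6 × 9.81 = 260.9 N down at 1.05 m → arm 0.55 m, τ = 260.9 × 0.55 = 143.5 N·m counterclockwise.
Speaker: 24.9 × 9.81 = 244.3 N down at 1.9 m → arm 0.3 m, τ = 244.3 × 0.3 = 73.29 N·m clockwise.
Bag of cement: 43 × 9.81 = 421.8 N down at 1.04 m → arm 0.56 m, τ = 421.8 × 0.56 = 236.2 N·m counterclockwise.
Net load moment about support B = 306.4 N·m counterclockwise.
Reaction R at support A is upward at 0.246 m, arm 1.354 m → moment R × 1.354 clockwise.
For rotational equilibrium, R × 1.354 = 306.4, so R = 226 N.

R_A ≈ 226 N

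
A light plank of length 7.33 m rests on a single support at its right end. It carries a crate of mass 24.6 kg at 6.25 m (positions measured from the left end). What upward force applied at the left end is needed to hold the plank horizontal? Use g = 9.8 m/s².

Choose the right end as the axis so the unknown pivot reaction has zero arm there.
Crate: 24.6 × 9.8 = 241.1 N down at 6.25 m → arm 1.08 m, τ = 241.1 × 1.08 = 260.4 N·m counterclockwise.
Net moment of the loads = 260.4 N·m counterclockwise.
The upward force F acts at the left end, arm 7.33 m, giving F × 7.33 clockwise.
Setting net torque to zero: F × 7.33 = 260.4 → F = 260.4 / 7.33 = 35.5 N.

F ≈ 35.5 N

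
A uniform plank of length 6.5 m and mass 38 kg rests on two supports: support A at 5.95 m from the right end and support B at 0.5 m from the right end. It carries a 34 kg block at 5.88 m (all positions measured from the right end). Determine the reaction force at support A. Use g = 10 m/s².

Taking torques about support B:
Beam weight: 38 × 10 = 380 N down at 3.25 m → arm 2.75 m, τ = 380 × 2.75 = 1045 N·m counterclockwise.
Block: 34 × 10 = 340 N down at 5.88 m → arm 5.38 m, τ = 340 × 5.38 = 1829 N·m counterclockwise.
Net load moment about support B = 2874 N·m counterclockwise.
Reaction R at support A is upward at 5.95 m, arm 5.45 m → moment R × 5.45 clockwise.
Setting net torque to zero: R × 5.45 = 2874 → R = 527 N.

R_A ≈ 527 N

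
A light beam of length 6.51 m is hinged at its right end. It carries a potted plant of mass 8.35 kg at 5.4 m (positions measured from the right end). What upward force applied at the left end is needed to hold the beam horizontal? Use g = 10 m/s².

F ≈ 69.3 N

About the right end:
Potted plant: 8.35 × 10 = 83.5 N down at 5.4 m → arm 5.4 m, τ = 83.5 × 5.4 = 450.9 N·m counterclockwise.
Net moment of the loads = 450.9 N·m counterclockwise.
The upward force F acts at the left end, arm 6.51 m, giving F × 6.51 clockwise.
Setting net torque to zero: F × 6.51 = 450.9 → F = 450.9 / 6.51 = 69.3 N.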